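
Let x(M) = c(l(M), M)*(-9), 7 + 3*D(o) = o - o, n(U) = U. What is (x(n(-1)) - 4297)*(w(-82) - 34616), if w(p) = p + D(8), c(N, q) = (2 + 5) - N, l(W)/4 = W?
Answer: 457627996/3 ≈ 1.5254e+8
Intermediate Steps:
D(o) = -7/3 (D(o) = -7/3 + (o - o)/3 = -7/3 + (1/3)*0 = -7/3 + 0 = -7/3)
l(W) = 4*W
c(N, q) = 7 - N
w(p) = -7/3 + p (w(p) = p - 7/3 = -7/3 + p)
x(M) = -63 + 36*M (x(M) = (7 - 4*M)*(-9) = -63 + 36*M)
(x(n(-1)) - 4297)*(w(-82) - 34616) = ((-63 + 36*(-1)) - 4297)*((-7/3 - 82) - 34616) = ((-63 - 36) - 4297)*(-253/3 - 34616) = (-99 - 4297)*(-104101/3) = -4396*(-104101/3) = 457627996/3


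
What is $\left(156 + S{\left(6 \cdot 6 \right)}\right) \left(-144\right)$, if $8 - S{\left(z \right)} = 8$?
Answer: $-22464$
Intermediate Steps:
$S{\left(z \right)} = 0$ ($S{\left(z \right)} = 8 - 8 = 0$)
$\left(156 + S{\left(6 \cdot 6 \right)}\right) \left(-144\right) = \left(156 + 0\right) \left(-144\right) = 156 \left(-144\right) = -22464$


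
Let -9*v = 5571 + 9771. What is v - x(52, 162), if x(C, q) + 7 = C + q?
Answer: -5735/3 ≈ -1911.7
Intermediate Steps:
v = -5114/3 (v = -(5571 + 9771)/9 = -⅑*15342 = -5114/3 ≈ -1704.7)
x(C, q) = -7 + C + q (x(C, q) = -7 + (C + q) = -7 + C + q)
v - x(52, 162) = -5114/3 - (-7 + 52 + 162) = -5114/3 - 1*207 = -5114/3 - 207 = -5735/3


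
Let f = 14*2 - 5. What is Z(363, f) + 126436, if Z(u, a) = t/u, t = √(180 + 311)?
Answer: 126436 + √491/363 ≈ 1.2644e+5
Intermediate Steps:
f = 23 (f = 28 - 5 = 23)
t = √491 ≈ 22.159
Z(u, a) = √491/u
Z(363, f) + 126436 = √491/363 + 126436 = 126436 + √491/363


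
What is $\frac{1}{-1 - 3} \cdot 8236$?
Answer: $-2059$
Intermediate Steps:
$\frac{1}{-1 - 3} \cdot 8236 = \frac{1}{-4} \cdot 8236 = \left(- \frac{1}{4}\right) 8236 = -2059$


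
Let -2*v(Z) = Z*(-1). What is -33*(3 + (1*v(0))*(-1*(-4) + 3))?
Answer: -99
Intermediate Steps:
v(Z) = Z/2 (v(Z) = -Z*(-1)/2 = -(-1)*Z/2 = Z/2)
-33*(3 + (1*v(0))*(-1*(-4) + 3)) = -33*(3 + (1*((½)*0))*(-1*(-4) + 3)) = -33*(3 + (1*0)*(4 + 3)) = -33*(3 + 0*7) = -33*(3 + 0) = -33*3 = -99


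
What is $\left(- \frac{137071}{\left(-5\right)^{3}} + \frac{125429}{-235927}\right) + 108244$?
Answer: $\frac{3224533344692}{29490875} \approx 1.0934 \cdot 10^{5}$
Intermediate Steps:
$\left(- \frac{137071}{\left(-5\right)^{3}} + \frac{125429}{-235927}\right) + 108244 = \left(- \frac{137071}{-125} + 125429 \left(- \frac{1}{235927}\right)\right) + 108244 = \left(\left(-137071\right) \left(- \frac{1}{125}\right) - \frac{125429}{235927}\right) + 108244 = \left(\frac{137071}{125} - \frac{125429}{235927}\right) + 108244 = \frac{32323071192}{29490875} + 108244 = \frac{3224533344692}{29490875}$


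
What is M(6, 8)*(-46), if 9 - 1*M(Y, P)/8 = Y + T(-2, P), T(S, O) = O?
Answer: 1840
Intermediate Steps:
M(Y, P) = 72 - 8*P - 8*Y (M(Y, P) = 72 - 8*(Y + P) = 72 - 8*(P + Y) = 72 + (-8*P - 8*Y) = 72 - 8*P - 8*Y)
M(6, 8)*(-46) = (72 - 8*8 - 8*6)*(-46) = (72 - 64 - 48)*(-46) = -40*(-46) = 1840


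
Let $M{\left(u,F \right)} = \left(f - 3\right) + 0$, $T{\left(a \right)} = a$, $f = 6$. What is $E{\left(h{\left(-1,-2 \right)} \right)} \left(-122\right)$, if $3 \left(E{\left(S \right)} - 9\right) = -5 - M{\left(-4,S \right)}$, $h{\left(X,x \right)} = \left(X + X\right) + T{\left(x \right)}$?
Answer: $- \frac{2318}{3} \approx -772.67$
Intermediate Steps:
$M{\left(u,F \right)} = 3$ ($M{\left(u,F \right)} = \left(6 - 3\right) + 0 = 3 + 0 = 3$)
$h{\left(X,x \right)} = x + 2 X$ ($h{\left(X,x \right)} = \left(X + X\right) + x = 2 X + x = x + 2 X$)
$E{\left(S \right)} = \frac{19}{3}$ ($E{\left(S \right)} = 9 + \frac{-5 - 3}{3} = 9 + \frac{1}{3} \left(-8\right) = 9 - \frac{8}{3} = \frac{19}{3}$)
$E{\left(h{\left(-1,-2 \right)} \right)} \left(-122\right) = \frac{19}{3} \left(-122\right) = - \frac{2318}{3}$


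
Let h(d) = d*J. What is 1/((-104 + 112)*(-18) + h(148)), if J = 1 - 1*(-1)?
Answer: 1/152 ≈ 0.0065789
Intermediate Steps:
J = 2 (J = 1 + 1 = 2)
h(d) = 2*d (h(d) = d*2 = 2*d)
1/((-104 + 112)*(-18) + h(148)) = 1/((-104 + 112)*(-18) + 2*148) = 1/(8*(-18) + 296) = 1/(-144 + 296) = 1/152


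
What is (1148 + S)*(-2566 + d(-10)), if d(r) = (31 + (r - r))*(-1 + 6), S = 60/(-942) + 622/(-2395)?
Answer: -1040451658176/376015 ≈ -2.7670e+6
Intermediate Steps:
S = -121604/376015 (S = 60*(-1/942) + 622*(-1/2395) = -10/157 - 622/2395 = -121604/376015 ≈ -0.32340)
d(r) = 155 (d(r) = (31 + 0)*5 = 31*5 = 155)
(1148 + S)*(-2566 + d(-10)) = (1148 - 121604/376015)*(-2566 + 155) = (431543616/376015)*(-2411) = -1040451658176/376015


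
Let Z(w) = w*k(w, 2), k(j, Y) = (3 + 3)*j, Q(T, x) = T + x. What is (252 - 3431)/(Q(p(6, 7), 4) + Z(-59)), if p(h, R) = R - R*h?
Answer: -3179/20855 ≈ -0.15243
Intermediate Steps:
p(h, R) = R - R*h
k(j, Y) = 6*j
Z(w) = 6*w² (Z(w) = w*(6*w) = 6*w²)
(252 - 3431)/(Q(p(6, 7), 4) + Z(-59)) = (252 - 3431)/((7*(1 - 1*6) + 4) + 6*(-59)²) = -3179/((7*(1 - 6) + 4) + 6*3481) = -3179/((7*(-5) + 4) + 20886) = -3179/((-35 + 4) + 20886) = -3179/(-31 + 20886) = -3179/20855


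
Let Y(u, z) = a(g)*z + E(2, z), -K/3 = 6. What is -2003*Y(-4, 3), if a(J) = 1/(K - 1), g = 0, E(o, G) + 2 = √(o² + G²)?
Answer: 82123/19 - 2003*√13 ≈ -2899.7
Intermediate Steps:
E(o, G) = -2 + √(G² + o²) (E(o, G) = -2 + √(o² + G²) = -2 + √(G² + o²))
K = -18 (K = -3*6 = -18)
a(J) = -1/19 (a(J) = 1/(-18 - 1) = 1/(-19) = -1/19)
Y(u, z) = -2 + √(4 + z²) - z/19 (Y(u, z) = -z/19 + (-2 + √(z² + 2²)) = -z/19 + (-2 + √(z² + 4)) = -z/19 + (-2 + √(4 + z²)) = -2 + √(4 + z²) - z/19)
-2003*Y(-4, 3) = -2003*(-2 + √(4 + 3²) - 1/19*3) = -2003*(-2 + √(4 + 9) - 3/19) = -2003*(-2 + √13 - 3/19) = -2003*(-41/19 + √13) = 82123/19 - 2003*√13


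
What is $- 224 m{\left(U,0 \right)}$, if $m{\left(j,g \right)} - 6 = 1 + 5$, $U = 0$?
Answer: $-2688$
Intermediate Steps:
$m{\left(j,g \right)} = 12$ ($m{\left(j,g \right)} = 6 + \left(1 + 5\right) = 6 + 6 = 12$)
$- 224 m{\left(U,0 \right)} = \left(-224\right) 12 = -2688$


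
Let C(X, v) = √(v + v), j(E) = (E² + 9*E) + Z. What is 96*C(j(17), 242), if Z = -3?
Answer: 2112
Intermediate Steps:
j(E) = -3 + E² + 9*E (j(E) = (E² + 9*E) - 3 = -3 + E² + 9*E)
C(X, v) = √2*√v (C(X, v) = √(2*v) = √2*√v)
96*C(j(17), 242) = 96*(√2*√242) = 96*(√2*(11*√2)) = 96*22 = 2112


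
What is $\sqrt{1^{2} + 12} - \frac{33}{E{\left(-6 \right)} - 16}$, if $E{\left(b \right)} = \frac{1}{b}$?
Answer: $\frac{198}{97} + \sqrt{13} \approx 5.6468$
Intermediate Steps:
$\sqrt{1^{2} + 12} - \frac{33}{E{\left(-6 \right)} - 16} = \sqrt{1^{2} + 12} - \frac{33}{\frac{1}{-6} - 16} = \sqrt{1 + 12} - \frac{33}{- \frac{1}{6} - 16} = \sqrt{13} - \frac{33}{- \frac{97}{6}} = \sqrt{13} - - \frac{198}{97} = \sqrt{13} + \frac{198}{97} = \frac{198}{97} + \sqrt{13}$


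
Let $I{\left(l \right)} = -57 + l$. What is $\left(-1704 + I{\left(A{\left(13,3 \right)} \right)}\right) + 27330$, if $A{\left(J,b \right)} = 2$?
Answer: $25571$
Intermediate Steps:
$\left(-1704 + I{\left(A{\left(13,3 \right)} \right)}\right) + 27330 = \left(-1704 + \left(-57 + 2\right)\right) + 27330 = \left(-1704 - 55\right) + 27330 = -1759 + 27330 = 25571$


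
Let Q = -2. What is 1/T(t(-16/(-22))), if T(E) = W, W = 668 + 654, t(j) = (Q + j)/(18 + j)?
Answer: 1/1322 ≈ 0.00075643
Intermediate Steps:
t(j) = (-2 + j)/(18 + j)
W = 1322
T(E) = 1322
1/T(t(-16/(-22))) = 1/1322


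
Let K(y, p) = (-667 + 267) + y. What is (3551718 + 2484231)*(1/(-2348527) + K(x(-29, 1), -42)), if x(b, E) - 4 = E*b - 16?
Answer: -7727360744088/2903 ≈ -2.6619e+9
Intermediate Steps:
x(b, E) = -12 + E*b (x(b, E) = 4 + (E*b - 16) = 4 + (-16 + E*b) = -12 + E*b)
K(y, p) = -400 + y
(3551718 + 2484231)*(1/(-2348527) + K(x(-29, 1), -42)) = (3551718 + 2484231)*(1/(-2348527) + (-400 + (-12 + 1*(-29)))) = 6035949*(-1/2348527 + (-400 + (-12 - 29))) = 6035949*(-1/2348527 + (-400 - 41)) = 6035949*(-1/2348527 - 441) = 6035949*(-1035700408/2348527) = -7727360744088/2903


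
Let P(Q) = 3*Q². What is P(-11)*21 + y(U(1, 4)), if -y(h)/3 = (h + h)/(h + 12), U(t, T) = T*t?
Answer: 15243/2 ≈ 7621.5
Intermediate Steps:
y(h) = -6*h/(12 + h) (y(h) = -3*(h + h)/(h + 12) = -3*2*h/(12 + h) = -6*h/(12 + h))
P(-11)*21 + y(U(1, 4)) = (3*(-11)²)*21 - 6*4*1/(12 + 4*1) = (3*121)*21 - 6*4/(12 + 4) = 363*21 - 6*4/16 = 7623 - 6*4*1/16 = 7623 - 3/2 = 15243/2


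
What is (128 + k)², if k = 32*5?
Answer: 82944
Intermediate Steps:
k = 160
(128 + k)² = (128 + 160)² = 288² = 82944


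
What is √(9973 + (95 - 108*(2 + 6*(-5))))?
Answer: 2*√3273 ≈ 114.42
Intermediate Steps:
√(9973 + (95 - 108*(2 + 6*(-5)))) = √(9973 + (95 - 108*(2 - 30))) = √(9973 + (95 - 108*(-28))) = √(9973 + (95 + 3024)) = √(9973 + 3119) = √13092 = 2*√3273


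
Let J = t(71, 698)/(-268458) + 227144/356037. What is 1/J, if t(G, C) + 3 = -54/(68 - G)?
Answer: 31860326982/20324427799 ≈ 1.5676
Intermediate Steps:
t(G, C) = -3 - 54/(68 - G)
J = 20324427799/31860326982 (J = (3*(86 - 1*71)/(-68 + 71))/(-268458) + 227144/356037 = (3*(86 - 71)/3)*(-1/268458) + 227144*(1/356037) = (3*(⅓)*15)*(-1/268458) + 227144/356037 = 15*(-1/268458) + 227144/356037 = -5/89486 + 227144/356037 = 20324427799/31860326982 ≈ 0.63792)
1/J = 1/(20324427799/31860326982) = 31860326982/20324427799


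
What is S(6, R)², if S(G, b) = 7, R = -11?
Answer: 49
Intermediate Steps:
S(6, R)² = 7² = 49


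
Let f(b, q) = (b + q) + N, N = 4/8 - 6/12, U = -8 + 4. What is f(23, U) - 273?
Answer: -254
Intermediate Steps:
U = -4
N = 0 (N = 4*(1/8) - 6*1/12 = 1/2 - 1/2 = 0)
f(b, q) = b + q (f(b, q) = (b + q) + 0 = b + q)
f(23, U) - 273 = (23 - 4) - 273 = 19 - 273 = -254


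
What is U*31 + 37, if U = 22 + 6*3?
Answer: 1277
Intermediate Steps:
U = 40 (U = 22 + 18 = 40)
U*31 + 37 = 40*31 + 37 = 1240 + 37 = 1277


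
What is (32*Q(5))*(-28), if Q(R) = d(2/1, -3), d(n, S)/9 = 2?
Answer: -16128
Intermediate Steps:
d(n, S) = 18 (d(n, S) = 9*2 = 18)
Q(R) = 18
(32*Q(5))*(-28) = (32*18)*(-28) = 576*(-28) = -16128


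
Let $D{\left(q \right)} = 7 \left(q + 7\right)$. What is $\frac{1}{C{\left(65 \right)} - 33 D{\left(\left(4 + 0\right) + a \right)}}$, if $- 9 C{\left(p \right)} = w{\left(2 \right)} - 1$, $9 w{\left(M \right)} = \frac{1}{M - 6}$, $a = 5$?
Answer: $- \frac{324}{1197467} \approx -0.00027057$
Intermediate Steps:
$D{\left(q \right)} = 49 + 7 q$ ($D{\left(q \right)} = 7 \left(7 + q\right) = 49 + 7 q$)
$w{\left(M \right)} = \frac{1}{9 \left(-6 + M\right)}$ ($w{\left(M \right)} = \frac{1}{9 \left(M - 6\right)} = \frac{1}{9 \left(-6 + M\right)}$)
$C{\left(p \right)} = \frac{37}{324}$ ($C{\left(p \right)} = - \frac{\frac{1}{9 \left(-6 + 2\right)} - 1}{9} = - \frac{\frac{1}{9 \left(-4\right)} - 1}{9} = - \frac{\frac{1}{9} \left(- \frac{1}{4}\right) - 1}{9} = - \frac{- \frac{1}{36} - 1}{9} = \left(- \frac{1}{9}\right) \left(- \frac{37}{36}\right) = \frac{37}{324}$)
$\frac{1}{C{\left(65 \right)} - 33 D{\left(\left(4 + 0\right) + a \right)}} = \frac{1}{\frac{37}{324} - 33 \left(49 + 7 \left(\left(4 + 0\right) + 5\right)\right)} = \frac{1}{\frac{37}{324} - 33 \left(49 + 7 \left(4 + 5\right)\right)} = \frac{1}{\frac{37}{324} - 33 \left(49 + 7 \cdot 9\right)} = \frac{1}{\frac{37}{324} - 33 \left(49 + 63\right)} = \frac{1}{\frac{37}{324} - 3696} = \frac{1}{- \frac{1197467}{324}} = - \frac{324}{1197467}$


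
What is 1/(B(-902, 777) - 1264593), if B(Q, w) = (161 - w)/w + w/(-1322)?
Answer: -146742/185569108589 ≈ -7.9077e-7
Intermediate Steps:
B(Q, w) = -w/1322 + (161 - w)/w (B(Q, w) = (161 - w)/w + w*(-1/1322) = (161 - w)/w - w/1322 = -w/1322 + (161 - w)/w)
1/(B(-902, 777) - 1264593) = 1/((-1 + 161/777 - 1/1322*777) - 1264593) = 1/((-1 + 161*(1/777) - 777/1322) - 1264593) = 1/((-1 + 23/111 - 777/1322) - 1264593) = 1/(-202583/146742 - 1264593) = 1/(-185569108589/146742) = -146742/185569108589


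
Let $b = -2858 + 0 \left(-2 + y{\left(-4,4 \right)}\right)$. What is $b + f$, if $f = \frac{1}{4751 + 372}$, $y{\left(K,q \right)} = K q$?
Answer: $- \frac{14641533}{5123} \approx -2858.0$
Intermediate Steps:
$f = \frac{1}{5123} \approx 0.0001952$
$b = -2858$ ($b = -2858 + 0 \left(-2 - 16\right) = -2858 + 0 \left(-18\right) = -2858 + 0 = -2858$)
$b + f = -2858 + \frac{1}{5123} = - \frac{14641533}{5123}$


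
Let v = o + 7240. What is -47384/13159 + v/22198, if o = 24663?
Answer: -632018455/292103482 ≈ -2.1637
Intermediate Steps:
v = 31903 (v = 24663 + 7240 = 31903)
-47384/13159 + v/22198 = -47384/13159 + 31903/22198 = -632018455/292103482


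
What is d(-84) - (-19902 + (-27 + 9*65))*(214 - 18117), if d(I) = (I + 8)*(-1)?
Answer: -346315556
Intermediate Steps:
d(I) = -8 - I (d(I) = (8 + I)*(-1) = -8 - I)
d(-84) - (-19902 + (-27 + 9*65))*(214 - 18117) = (-8 - 1*(-84)) - (-19902 + (-27 + 9*65))*(214 - 18117) = (-8 + 84) - (-19902 + (-27 + 585))*(-17903) = 76 - (-19902 + 558)*(-17903) = 76 - (-19344)*(-17903) = 76 - 1*346315632 = 76 - 346315632 = -346315556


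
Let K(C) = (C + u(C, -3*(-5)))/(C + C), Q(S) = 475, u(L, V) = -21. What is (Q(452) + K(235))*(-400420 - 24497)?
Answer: -47476826244/235 ≈ -2.0203e+8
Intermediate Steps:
K(C) = (-21 + C)/(2*C) (K(C) = (C - 21)/(C + C) = (-21 + C)/((2*C)) = (-21 + C)*(1/(2*C)) = (-21 + C)/(2*C))
(Q(452) + K(235))*(-400420 - 24497) = (475 + (½)*(-21 + 235)/235)*(-400420 - 24497) = (475 + (½)*(1/235)*214)*(-424917) = (475 + 107/235)*(-424917) = (111732/235)*(-424917) = -47476826244/235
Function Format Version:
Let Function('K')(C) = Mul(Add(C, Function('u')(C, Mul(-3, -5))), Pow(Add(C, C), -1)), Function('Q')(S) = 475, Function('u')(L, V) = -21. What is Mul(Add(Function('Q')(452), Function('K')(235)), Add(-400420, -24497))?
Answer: Rational(-47476826244, 235) ≈ -2.0203e+8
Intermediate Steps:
Function('K')(C) = Mul(Rational(1, 2), Pow(C, -1), Add(-21, C)) (Function('K')(C) = Mul(Add(C, -21), Pow(Add(C, C), -1)) = Mul(Add(-21, C), Pow(Mul(2, C), -1)) = Mul(Add(-21, C), Mul(Rational(1, 2), Pow(C, -1))) = Mul(Rational(1, 2), Pow(C, -1), Add(-21, C)))
Mul(Add(Function('Q')(452), Function('K')(235)), Add(-400420, -24497)) = Mul(Add(475, Mul(Rational(1, 2), Pow(235, -1), Add(-21, 235))), Add(-400420, -24497)) = Mul(Add(475, Mul(Rational(1, 2), Rational(1, 235), 214)), -424917) = Mul(Add(475, Rational(107, 235)), -424917) = Mul(Rational(111732, 235), -424917) = Rational(-47476826244, 235)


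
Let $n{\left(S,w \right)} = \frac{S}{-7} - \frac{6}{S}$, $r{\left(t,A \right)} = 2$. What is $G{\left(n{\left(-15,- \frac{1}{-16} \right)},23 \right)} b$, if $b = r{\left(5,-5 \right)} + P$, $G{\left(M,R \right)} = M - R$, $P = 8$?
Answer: $- \frac{1432}{7} \approx -204.57$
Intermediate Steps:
$n{\left(S,w \right)} = - \frac{6}{S} - \frac{S}{7}$ ($n{\left(S,w \right)} = S \left(- \frac{1}{7}\right) - \frac{6}{S} = - \frac{S}{7} - \frac{6}{S} = - \frac{6}{S} - \frac{S}{7}$)
$b = 10$ ($b = 2 + 8 = 10$)
$G{\left(n{\left(-15,- \frac{1}{-16} \right)},23 \right)} b = \left(\left(- \frac{6}{-15} - - \frac{15}{7}\right) - 23\right) 10 = \left(\left(\left(-6\right) \left(- \frac{1}{15}\right) + \frac{15}{7}\right) - 23\right) 10 = \left(\left(\frac{2}{5} + \frac{15}{7}\right) - 23\right) 10 = \left(\frac{89}{35} - 23\right) 10 = \left(- \frac{716}{35}\right) 10 = - \frac{1432}{7}$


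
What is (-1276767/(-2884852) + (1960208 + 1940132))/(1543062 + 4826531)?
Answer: 11251904926447/18375333105236 ≈ 0.61234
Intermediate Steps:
(-1276767/(-2884852) + (1960208 + 1940132))/(1543062 + 4826531) = (-1276767*(-1/2884852) + 3900340)/6369593 = (1276767/2884852 + 3900340)*(1/6369593) = (11251904926447/2884852)*(1/6369593) = 11251904926447/18375333105236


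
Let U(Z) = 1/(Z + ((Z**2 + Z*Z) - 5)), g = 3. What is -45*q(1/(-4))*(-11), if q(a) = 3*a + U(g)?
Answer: -5445/16 ≈ -340.31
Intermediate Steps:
U(Z) = 1/(-5 + Z + 2*Z**2) (U(Z) = 1/(Z + ((Z**2 + Z**2) - 5)) = 1/(Z + (2*Z**2 - 5)) = 1/(Z + (-5 + 2*Z**2)) = 1/(-5 + Z + 2*Z**2))
q(a) = 1/16 + 3*a (q(a) = 3*a + 1/(-5 + 3 + 2*3**2) = 3*a + 1/(-5 + 3 + 2*9) = 3*a + 1/(-5 + 3 + 18) = 3*a + 1/16 = 1/16 + 3*a)
-45*q(1/(-4))*(-11) = -45*(1/16 + 3/(-4))*(-11) = -45*(1/16 + 3*(-1/4))*(-11) = -45*(1/16 - 3/4)*(-11) = -45*(-11/16)*(-11) = (495/16)*(-11) = -5445/16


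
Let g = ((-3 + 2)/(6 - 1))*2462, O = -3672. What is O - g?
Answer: -15898/5 ≈ -3179.6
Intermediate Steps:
g = -2462/5 (g = -1/5*2462 = -2462/5 ≈ -492.40)
O - g = -3672 - 1*(-2462/5) = -3672 + 2462/5 = -15898/5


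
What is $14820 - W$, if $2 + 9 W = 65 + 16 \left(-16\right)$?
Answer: $\frac{133573}{9} \approx 14841.0$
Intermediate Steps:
$W = - \frac{193}{9}$ ($W = - \frac{2}{9} + \frac{65 + 16 \left(-16\right)}{9} = - \frac{2}{9} + \frac{65 - 256}{9} = - \frac{2}{9} + \frac{1}{9} \left(-191\right) = - \frac{2}{9} - \frac{191}{9} = - \frac{193}{9} \approx -21.444$)
$14820 - W = 14820 - - \frac{193}{9} = 14820 + \frac{193}{9} = \frac{133573}{9}$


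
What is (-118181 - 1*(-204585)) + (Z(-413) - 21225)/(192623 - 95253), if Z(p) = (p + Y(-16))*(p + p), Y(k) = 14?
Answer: 8413465829/97370 ≈ 86407.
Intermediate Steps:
Z(p) = 2*p*(14 + p) (Z(p) = (p + 14)*(p + p) = (14 + p)*(2*p) = 2*p*(14 + p))
(-118181 - 1*(-204585)) + (Z(-413) - 21225)/(192623 - 95253) = (-118181 - 1*(-204585)) + (2*(-413)*(14 - 413) - 21225)/(192623 - 95253) = (-118181 + 204585) + (2*(-413)*(-399) - 21225)/97370 = 86404 + (329574 - 21225)*(1/97370) = 86404 + 308349*(1/97370) = 86404 + 308349/97370 = 8413465829/97370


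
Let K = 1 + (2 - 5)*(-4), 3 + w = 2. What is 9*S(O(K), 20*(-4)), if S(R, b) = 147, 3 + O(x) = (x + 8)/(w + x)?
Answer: 1323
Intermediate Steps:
w = -1 (w = -3 + 2 = -1)
K = 13 (K = 1 - 3*(-4) = 1 + 12 = 13)
O(x) = -3 + (8 + x)/(-1 + x) (O(x) = -3 + (x + 8)/(-1 + x) = -3 + (8 + x)/(-1 + x))
9*S(O(K), 20*(-4)) = 9*147 = 1323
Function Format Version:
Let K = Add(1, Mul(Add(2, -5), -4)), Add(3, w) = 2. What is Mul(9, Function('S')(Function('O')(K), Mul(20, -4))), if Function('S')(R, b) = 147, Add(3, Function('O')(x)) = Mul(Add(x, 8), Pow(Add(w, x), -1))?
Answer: 1323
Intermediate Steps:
w = -1 (w = Add(-3, 2) = -1)
K = 13 (K = Add(1, Mul(-3, -4)) = Add(1, 12) = 13)
Function('O')(x) = Add(-3, Mul(Pow(Add(-1, x), -1), Add(8, x))) (Function('O')(x) = Add(-3, Mul(Add(x, 8), Pow(Add(-1, x), -1))) = Add(-3, Mul(Add(8, x), Pow(Add(-1, x), -1))) = Add(-3, Mul(Pow(Add(-1, x), -1), Add(8, x))))
Mul(9, Function('S')(Function('O')(K), Mul(20, -4))) = Mul(9, 147) = 1323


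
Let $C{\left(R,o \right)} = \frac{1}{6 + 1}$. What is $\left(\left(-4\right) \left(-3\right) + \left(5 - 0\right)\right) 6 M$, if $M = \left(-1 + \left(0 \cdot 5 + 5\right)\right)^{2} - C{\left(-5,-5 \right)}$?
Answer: $\frac{11322}{7} \approx 1617.4$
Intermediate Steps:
$C{\left(R,o \right)} = \frac{1}{7}$
$M = \frac{111}{7}$ ($M = \left(-1 + \left(0 \cdot 5 + 5\right)\right)^{2} - \frac{1}{7} = \left(-1 + \left(0 + 5\right)\right)^{2} - \frac{1}{7} = \left(-1 + 5\right)^{2} - \frac{1}{7} = 4^{2} - \frac{1}{7} = 16 - \frac{1}{7} = \frac{111}{7} \approx 15.857$)
$\left(\left(-4\right) \left(-3\right) + \left(5 - 0\right)\right) 6 M = \left(\left(-4\right) \left(-3\right) + \left(5 - 0\right)\right) 6 \cdot \frac{111}{7} = \left(12 + \left(5 + 0\right)\right) 6 \cdot \frac{111}{7} = \left(12 + 5\right) 6 \cdot \frac{111}{7} = 17 \cdot 6 \cdot \frac{111}{7} = 102 \cdot \frac{111}{7} = \frac{11322}{7}$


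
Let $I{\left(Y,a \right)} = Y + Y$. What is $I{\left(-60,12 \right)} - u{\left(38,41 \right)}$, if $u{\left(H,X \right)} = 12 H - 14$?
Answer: $-562$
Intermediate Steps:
$I{\left(Y,a \right)} = 2 Y$
$u{\left(H,X \right)} = -14 + 12 H$
$I{\left(-60,12 \right)} - u{\left(38,41 \right)} = 2 \left(-60\right) - \left(-14 + 12 \cdot 38\right) = -120 - \left(-14 + 456\right) = -120 - 442 = -562$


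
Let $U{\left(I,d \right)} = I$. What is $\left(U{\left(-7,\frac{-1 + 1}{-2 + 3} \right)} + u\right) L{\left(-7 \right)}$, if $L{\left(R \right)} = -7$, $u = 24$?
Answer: $-119$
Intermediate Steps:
$\left(U{\left(-7,\frac{-1 + 1}{-2 + 3} \right)} + u\right) L{\left(-7 \right)} = \left(-7 + 24\right) \left(-7\right) = 17 \left(-7\right) = -119$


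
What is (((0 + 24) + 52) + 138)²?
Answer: 45796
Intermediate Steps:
(((0 + 24) + 52) + 138)² = ((24 + 52) + 138)² = (76 + 138)² = 214² = 45796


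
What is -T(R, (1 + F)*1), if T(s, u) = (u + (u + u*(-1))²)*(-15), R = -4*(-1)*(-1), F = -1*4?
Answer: -45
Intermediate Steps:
F = -4
R = -4 (R = 4*(-1) = -4)
T(s, u) = -15*u (T(s, u) = (u + (u - u)²)*(-15) = (u + 0²)*(-15) = (u + 0)*(-15) = u*(-15) = -15*u)
-T(R, (1 + F)*1) = -(-15)*(1 - 4)*1 = -(-15)*(-3*1) = -(-15)*(-3) = -1*45 = -45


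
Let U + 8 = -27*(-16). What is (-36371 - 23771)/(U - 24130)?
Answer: 30071/11853 ≈ 2.5370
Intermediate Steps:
U = 424 (U = -8 - 27*(-16) = -8 + 432 = 424)
(-36371 - 23771)/(U - 24130) = (-36371 - 23771)/(424 - 24130) = -60142/(-23706) = -60142*(-1/23706) = 30071/11853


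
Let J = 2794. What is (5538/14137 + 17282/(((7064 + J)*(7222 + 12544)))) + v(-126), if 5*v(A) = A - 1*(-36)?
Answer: -24252090011975/1377320042118 ≈ -17.608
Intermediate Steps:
v(A) = 36/5 + A/5 (v(A) = (A - 1*(-36))/5 = (A + 36)/5 = (36 + A)/5 = 36/5 + A/5)
(5538/14137 + 17282/(((7064 + J)*(7222 + 12544)))) + v(-126) = (5538/14137 + 17282/(((7064 + 2794)*(7222 + 12544)))) + (36/5 + (⅕)*(-126)) = (5538*(1/14137) + 17282/((9858*19766))) + (36/5 - 126/5) = (5538/14137 + 17282/194853228) - 18 = (5538/14137 + 17282*(1/194853228)) - 18 = (5538/14137 + 8641/97426614) - 18 = 539670746149/1377320042118 - 18 = -24252090011975/1377320042118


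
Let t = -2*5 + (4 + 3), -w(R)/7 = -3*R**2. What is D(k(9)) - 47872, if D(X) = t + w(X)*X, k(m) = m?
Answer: -32566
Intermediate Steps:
w(R) = 21*R**2 (w(R) = -(-21)*R**2 = 21*R**2)
t = -3 (t = -10 + 7 = -3)
D(X) = -3 + 21*X**3 (D(X) = -3 + (21*X**2)*X = -3 + 21*X**3)
D(k(9)) - 47872 = (-3 + 21*9**3) - 47872 = (-3 + 21*729) - 47872 = (-3 + 15309) - 47872 = 15306 - 47872 = -32566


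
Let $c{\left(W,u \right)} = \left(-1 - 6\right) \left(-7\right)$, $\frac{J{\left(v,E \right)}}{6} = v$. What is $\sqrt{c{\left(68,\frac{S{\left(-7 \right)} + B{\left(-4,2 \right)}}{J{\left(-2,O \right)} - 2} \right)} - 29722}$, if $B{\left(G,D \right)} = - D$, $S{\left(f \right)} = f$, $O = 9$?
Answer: $3 i \sqrt{3297} \approx 172.26 i$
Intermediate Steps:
$J{\left(v,E \right)} = 6 v$
$c{\left(W,u \right)} = 49$ ($c{\left(W,u \right)} = \left(-7\right) \left(-7\right) = 49$)
$\sqrt{c{\left(68,\frac{S{\left(-7 \right)} + B{\left(-4,2 \right)}}{J{\left(-2,O \right)} - 2} \right)} - 29722} = \sqrt{49 - 29722} = \sqrt{-29673} = 3 i \sqrt{3297}$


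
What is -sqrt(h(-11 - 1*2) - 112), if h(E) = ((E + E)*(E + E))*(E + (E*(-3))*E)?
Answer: -4*I*sqrt(21977) ≈ -592.99*I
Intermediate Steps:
h(E) = 4*E**2*(E - 3*E**2) (h(E) = ((2*E)*(2*E))*(E + (-3*E)*E) = (4*E**2)*(E - 3*E**2) = 4*E**2*(E - 3*E**2))
-sqrt(h(-11 - 1*2) - 112) = -sqrt((-11 - 1*2)**3*(4 - 12*(-11 - 1*2)) - 112) = -sqrt((-11 - 2)**3*(4 - 12*(-11 - 2)) - 112) = -sqrt((-13)**3*(4 - 12*(-13)) - 112) = -sqrt(-2197*(4 + 156) - 112) = -sqrt(-2197*160 - 112) = -sqrt(-351520 - 112) = -sqrt(-351632) = -4*I*sqrt(21977)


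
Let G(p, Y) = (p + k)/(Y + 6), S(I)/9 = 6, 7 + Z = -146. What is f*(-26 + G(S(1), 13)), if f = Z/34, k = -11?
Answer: 4059/38 ≈ 106.82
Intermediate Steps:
Z = -153 (Z = -7 - 146 = -153)
S(I) = 54 (S(I) = 9*6 = 54)
G(p, Y) = (-11 + p)/(6 + Y) (G(p, Y) = (p - 11)/(Y + 6) = (-11 + p)/(6 + Y))
f = -9/2 (f = -153/34 = -153*1/34 = -9/2 ≈ -4.5000)
f*(-26 + G(S(1), 13)) = -9*(-26 + (-11 + 54)/(6 + 13))/2 = -9*(-26 + 43/19)/2 = -9/2*(-451/19) = 4059/38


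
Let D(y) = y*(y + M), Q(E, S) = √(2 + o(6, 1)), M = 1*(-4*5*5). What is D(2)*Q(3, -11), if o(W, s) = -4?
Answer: -196*I*√2 ≈ -277.19*I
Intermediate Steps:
M = -100 (M = 1*(-20*5) = 1*(-100) = -100)
Q(E, S) = I*√2 (Q(E, S) = √(2 - 4) = √(-2) = I*√2)
D(y) = y*(-100 + y) (D(y) = y*(y - 100) = y*(-100 + y))
D(2)*Q(3, -11) = (2*(-100 + 2))*(I*√2) = (2*(-98))*(I*√2) = -196*I*√2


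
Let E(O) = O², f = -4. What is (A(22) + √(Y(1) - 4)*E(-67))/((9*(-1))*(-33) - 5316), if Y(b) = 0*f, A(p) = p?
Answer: -22/5019 - 8978*I/5019 ≈ -0.0043833 - 1.7888*I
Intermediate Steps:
Y(b) = 0 (Y(b) = 0*(-4) = 0)
(A(22) + √(Y(1) - 4)*E(-67))/((9*(-1))*(-33) - 5316) = (22 + √(0 - 4)*(-67)²)/((9*(-1))*(-33) - 5316) = (22 + √(-4)*4489)/(-9*(-33) - 5316) = (22 + (2*I)*4489)/(297 - 5316) = (22 + 8978*I)/(-5019) = (22 + 8978*I)*(-1/5019) = -22/5019 - 8978*I/5019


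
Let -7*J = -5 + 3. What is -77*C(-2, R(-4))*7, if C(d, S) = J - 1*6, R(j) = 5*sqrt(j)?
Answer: 3080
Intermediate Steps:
J = 2/7 (J = -(-5 + 3)/7 = -1/7*(-2) = 2/7 ≈ 0.28571)
C(d, S) = -40/7 (C(d, S) = 2/7 - 1*6 = 2/7 - 6 = -40/7)
-77*C(-2, R(-4))*7 = -77*(-40/7)*7 = 440*7 = 3080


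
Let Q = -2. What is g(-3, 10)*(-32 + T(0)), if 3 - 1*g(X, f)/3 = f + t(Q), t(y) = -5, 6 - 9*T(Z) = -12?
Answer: 180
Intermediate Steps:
T(Z) = 2 (T(Z) = 2/3 - 1/9*(-12) = 2/3 + 4/3 = 2)
g(X, f) = 24 - 3*f (g(X, f) = 9 - 3*(f - 5) = 9 - 3*(-5 + f) = 9 + (15 - 3*f) = 24 - 3*f)
g(-3, 10)*(-32 + T(0)) = (24 - 3*10)*(-32 + 2) = (24 - 30)*(-30) = -6*(-30) = 180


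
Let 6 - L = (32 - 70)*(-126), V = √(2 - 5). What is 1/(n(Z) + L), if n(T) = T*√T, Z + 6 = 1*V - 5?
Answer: -1/(4782 - (-11 + I*√3)^(3/2)) ≈ -0.00020873 + 1.5748e-6*I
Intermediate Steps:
V = I*√3 (V = √(-3) = I*√3 ≈ 1.732*I)
L = -4782 (L = 6 - (32 - 70)*(-126) = 6 - (-38)*(-126) = 6 - 1*4788 = 6 - 4788 = -4782)
Z = -11 + I*√3 (Z = -6 + (1*(I*√3) - 5) = -6 + (I*√3 - 5) = -6 + (-5 + I*√3) = -11 + I*√3 ≈ -11.0 + 1.732*I)
n(T) = T^(3/2)
1/(n(Z) + L) = 1/((-11 + I*√3)^(3/2) - 4782) = 1/(-4782 + (-11 + I*√3)^(3/2))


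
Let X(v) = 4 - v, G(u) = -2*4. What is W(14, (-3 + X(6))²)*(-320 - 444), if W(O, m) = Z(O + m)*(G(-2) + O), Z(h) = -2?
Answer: 9168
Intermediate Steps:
G(u) = -8
W(O, m) = 16 - 2*O (W(O, m) = -2*(-8 + O) = 16 - 2*O)
W(14, (-3 + X(6))²)*(-320 - 444) = (16 - 2*14)*(-320 - 444) = (16 - 28)*(-764) = -12*(-764) = 9168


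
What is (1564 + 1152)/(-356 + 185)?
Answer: -2716/171 ≈ -15.883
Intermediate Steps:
(1564 + 1152)/(-356 + 185) = 2716/(-171) = 2716*(-1/171) = -2716/171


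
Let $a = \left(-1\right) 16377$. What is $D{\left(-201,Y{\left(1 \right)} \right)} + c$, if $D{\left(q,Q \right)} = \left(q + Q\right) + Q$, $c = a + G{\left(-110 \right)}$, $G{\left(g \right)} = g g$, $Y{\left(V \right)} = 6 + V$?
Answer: $-4464$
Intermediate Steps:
$a = -16377$
$G{\left(g \right)} = g^{2}$
$c = -4277$ ($c = -16377 + \left(-110\right)^{2} = -16377 + 12100 = -4277$)
$D{\left(q,Q \right)} = q + 2 Q$ ($D{\left(q,Q \right)} = \left(Q + q\right) + Q = q + 2 Q$)
$D{\left(-201,Y{\left(1 \right)} \right)} + c = \left(-201 + 2 \left(6 + 1\right)\right) - 4277 = \left(-201 + 2 \cdot 7\right) - 4277 = \left(-201 + 14\right) - 4277 = -187 - 4277 = -4464$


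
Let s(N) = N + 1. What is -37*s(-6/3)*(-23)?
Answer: -851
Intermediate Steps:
s(N) = 1 + N
-37*s(-6/3)*(-23) = -37*(1 - 6/3)*(-23) = -37*(1 - 6*⅓)*(-23) = -37*(1 - 2)*(-23) = -37*(-1)*(-23) = 37*(-23) = -851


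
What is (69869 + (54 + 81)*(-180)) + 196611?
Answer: 242180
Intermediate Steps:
(69869 + (54 + 81)*(-180)) + 196611 = (69869 + 135*(-180)) + 196611 = (69869 - 24300) + 196611 = 45569 + 196611 = 242180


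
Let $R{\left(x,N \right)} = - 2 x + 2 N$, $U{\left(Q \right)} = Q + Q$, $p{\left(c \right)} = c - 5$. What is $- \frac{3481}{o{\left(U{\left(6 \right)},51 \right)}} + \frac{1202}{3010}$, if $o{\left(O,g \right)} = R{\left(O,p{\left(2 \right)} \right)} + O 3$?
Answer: $- \frac{5235299}{9030} \approx -579.77$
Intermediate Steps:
$p{\left(c \right)} = -5 + c$
$U{\left(Q \right)} = 2 Q$
$o{\left(O,g \right)} = -6 + O$ ($o{\left(O,g \right)} = \left(- 2 O + 2 \left(-5 + 2\right)\right) + O 3 = \left(- 2 O + 2 \left(-3\right)\right) + 3 O = \left(- 2 O - 6\right) + 3 O = \left(-6 - 2 O\right) + 3 O = -6 + O$)
$- \frac{3481}{o{\left(U{\left(6 \right)},51 \right)}} + \frac{1202}{3010} = - \frac{3481}{-6 + 2 \cdot 6} + \frac{1202}{3010} = - \frac{3481}{-6 + 12} + 1202 \cdot \frac{1}{3010} = - \frac{3481}{6} + \frac{601}{1505} = - \frac{5235299}{9030}$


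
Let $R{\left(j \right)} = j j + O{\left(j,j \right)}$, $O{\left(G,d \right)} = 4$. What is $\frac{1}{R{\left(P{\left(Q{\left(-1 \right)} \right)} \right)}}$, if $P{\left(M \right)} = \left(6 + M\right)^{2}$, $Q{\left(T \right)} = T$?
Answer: $\frac{1}{629} \approx 0.0015898$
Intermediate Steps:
$R{\left(j \right)} = 4 + j^{2}$ ($R{\left(j \right)} = j j + 4 = j^{2} + 4 = 4 + j^{2}$)
$\frac{1}{R{\left(P{\left(Q{\left(-1 \right)} \right)} \right)}} = \frac{1}{4 + \left(\left(6 - 1\right)^{2}\right)^{2}} = \frac{1}{4 + \left(5^{2}\right)^{2}} = \frac{1}{4 + 25^{2}} = \frac{1}{4 + 625} = \frac{1}{629}$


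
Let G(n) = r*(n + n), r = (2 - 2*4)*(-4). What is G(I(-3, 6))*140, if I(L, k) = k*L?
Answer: -120960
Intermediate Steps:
r = 24 (r = (2 - 8)*(-4) = -6*(-4) = 24)
I(L, k) = L*k
G(n) = 48*n (G(n) = 24*(n + n) = 24*(2*n) = 48*n)
G(I(-3, 6))*140 = (48*(-3*6))*140 = (48*(-18))*140 = -864*140 = -120960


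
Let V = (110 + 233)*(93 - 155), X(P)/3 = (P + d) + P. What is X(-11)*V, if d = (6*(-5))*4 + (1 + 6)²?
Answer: 5933214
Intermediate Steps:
d = -71 (d = -30*4 + 7² = -120 + 49 = -71)
X(P) = -213 + 6*P (X(P) = 3*((P - 71) + P) = 3*((-71 + P) + P) = 3*(-71 + 2*P) = -213 + 6*P)
V = -21266 (V = 343*(-62) = -21266)
X(-11)*V = (-213 + 6*(-11))*(-21266) = (-213 - 66)*(-21266) = -279*(-21266) = 5933214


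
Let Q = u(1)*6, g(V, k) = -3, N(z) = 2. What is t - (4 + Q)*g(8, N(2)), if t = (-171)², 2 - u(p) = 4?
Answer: 29217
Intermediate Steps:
u(p) = -2 (u(p) = 2 - 1*4 = 2 - 4 = -2)
Q = -12 (Q = -2*6 = -12)
t = 29241
t - (4 + Q)*g(8, N(2)) = 29241 - (4 - 12)*(-3) = 29241 - (-8)*(-3) = 29241 - 1*24 = 29241 - 24 = 29217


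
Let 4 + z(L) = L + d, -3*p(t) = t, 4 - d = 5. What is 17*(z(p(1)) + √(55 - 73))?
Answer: -272/3 + 51*I*√2 ≈ -90.667 + 72.125*I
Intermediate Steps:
d = -1 (d = 4 - 1*5 = 4 - 5 = -1)
p(t) = -t/3
z(L) = -5 + L (z(L) = -4 + (L - 1) = -4 + (-1 + L) = -5 + L)
17*(z(p(1)) + √(55 - 73)) = 17*((-5 - ⅓*1) + √(55 - 73)) = 17*((-5 - ⅓) + √(-18)) = 17*(-16/3 + 3*I*√2) = -272/3 + 51*I*√2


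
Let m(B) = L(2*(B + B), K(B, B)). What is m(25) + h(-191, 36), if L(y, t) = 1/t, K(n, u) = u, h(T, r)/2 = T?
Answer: -9549/25 ≈ -381.96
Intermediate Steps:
h(T, r) = 2*T
m(B) = 1/B
m(25) + h(-191, 36) = 1/25 + 2*(-191) = 1/25 - 382 = -9549/25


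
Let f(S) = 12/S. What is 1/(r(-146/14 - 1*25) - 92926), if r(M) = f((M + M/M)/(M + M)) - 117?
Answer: -241/22417411 ≈ -1.0751e-5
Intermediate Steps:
r(M) = -117 + 24*M/(1 + M) (r(M) = 12/(((M + M/M)/(M + M))) - 117 = 12/(((M + 1)/((2*M)))) - 117 = 12/(((1 + M)*(1/(2*M)))) - 117 = 12/(((1 + M)/(2*M))) - 117 = 12*(2*M/(1 + M)) - 117 = 24*M/(1 + M) - 117 = -117 + 24*M/(1 + M))
1/(r(-146/14 - 1*25) - 92926) = 1/(3*(-39 - 31*(-146/14 - 1*25))/(1 + (-146/14 - 1*25)) - 92926) = 1/(3*(-39 - 31*(-146*1/14 - 25))/(1 + (-146*1/14 - 25)) - 92926) = 1/(3*(-39 - 31*(-73/7 - 25))/(1 + (-73/7 - 25)) - 92926) = 1/(3*(-39 - 31*(-248/7))/(1 - 248/7) - 92926) = 1/(3*(-39 + 7688/7)/(-241/7) - 92926) = 1/(3*(-7/241)*(7415/7) - 92926) = 1/(-22245/241 - 92926) = 1/(-22417411/241) = -241/22417411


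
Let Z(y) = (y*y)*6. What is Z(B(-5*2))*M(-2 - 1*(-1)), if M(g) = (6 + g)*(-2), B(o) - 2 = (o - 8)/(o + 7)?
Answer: -3840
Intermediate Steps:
B(o) = 2 + (-8 + o)/(7 + o) (B(o) = 2 + (o - 8)/(o + 7) = 2 + (-8 + o)/(7 + o))
Z(y) = 6*y² (Z(y) = y²*6 = 6*y²)
M(g) = -12 - 2*g
Z(B(-5*2))*M(-2 - 1*(-1)) = (6*(3*(2 - 5*2)/(7 - 5*2))²)*(-12 - 2*(-2 - 1*(-1))) = (6*(3*(2 - 10)/(7 - 10))²)*(-12 - 2*(-2 + 1)) = (6*(3*(-8)/(-3))²)*(-12 - 2*(-1)) = (6*(3*(-⅓)*(-8))²)*(-12 + 2) = (6*8²)*(-10) = (6*64)*(-10) = 384*(-10) = -3840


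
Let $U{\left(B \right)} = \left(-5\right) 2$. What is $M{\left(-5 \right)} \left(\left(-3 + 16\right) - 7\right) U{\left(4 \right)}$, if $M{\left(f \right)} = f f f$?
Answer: $7500$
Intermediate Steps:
$M{\left(f \right)} = f^{3}$ ($M{\left(f \right)} = f^{2} f = f^{3}$)
$U{\left(B \right)} = -10$
$M{\left(-5 \right)} \left(\left(-3 + 16\right) - 7\right) U{\left(4 \right)} = \left(-5\right)^{3} \left(\left(-3 + 16\right) - 7\right) \left(-10\right) = - 125 \left(13 - 7\right) \left(-10\right) = \left(-125\right) 6 \left(-10\right) = \left(-750\right) \left(-10\right) = 7500$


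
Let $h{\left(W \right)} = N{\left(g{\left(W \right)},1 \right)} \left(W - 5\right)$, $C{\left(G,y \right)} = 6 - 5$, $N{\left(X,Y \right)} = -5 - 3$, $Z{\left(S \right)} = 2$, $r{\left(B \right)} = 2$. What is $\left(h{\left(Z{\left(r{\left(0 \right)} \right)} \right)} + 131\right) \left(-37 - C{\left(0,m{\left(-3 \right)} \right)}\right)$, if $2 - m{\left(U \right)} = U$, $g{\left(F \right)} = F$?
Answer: $-5890$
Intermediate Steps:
$m{\left(U \right)} = 2 - U$
$N{\left(X,Y \right)} = -8$
$C{\left(G,y \right)} = 1$
$h{\left(W \right)} = 40 - 8 W$ ($h{\left(W \right)} = - 8 \left(W - 5\right) = - 8 \left(-5 + W\right) = 40 - 8 W$)
$\left(h{\left(Z{\left(r{\left(0 \right)} \right)} \right)} + 131\right) \left(-37 - C{\left(0,m{\left(-3 \right)} \right)}\right) = \left(\left(40 - 16\right) + 131\right) \left(-37 - 1\right) = \left(24 + 131\right) \left(-38\right) = 155 \left(-38\right) = -5890$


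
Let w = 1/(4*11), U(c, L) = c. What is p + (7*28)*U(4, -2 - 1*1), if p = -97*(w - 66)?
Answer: 316087/44 ≈ 7183.8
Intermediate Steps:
w = 1/44 ≈ 0.022727
p = 281591/44 (p = -97*(1/44 - 66) = -97*(-2903/44) = 281591/44 ≈ 6399.8)
p + (7*28)*U(4, -2 - 1*1) = 281591/44 + (7*28)*4 = 281591/44 + 196*4 = 281591/44 + 784 = 316087/44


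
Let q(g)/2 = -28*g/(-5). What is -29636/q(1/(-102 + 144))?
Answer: -111135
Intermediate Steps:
q(g) = 56*g/5 (q(g) = 2*(-28*g/(-5)) = 2*(-28*g*(-1)/5) = 2*(-(-28)*g/5) = 2*(28*g/5) = 56*g/5)
-29636/q(1/(-102 + 144)) = -29636/(56/(5*(-102 + 144))) = -29636/((56/5)/42) = -29636/((56/5)*(1/42)) = -29636/4/15 = -29636*15/4 = -111135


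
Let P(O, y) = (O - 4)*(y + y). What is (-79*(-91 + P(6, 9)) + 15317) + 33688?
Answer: 53350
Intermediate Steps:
P(O, y) = 2*y*(-4 + O) (P(O, y) = (-4 + O)*(2*y) = 2*y*(-4 + O))
(-79*(-91 + P(6, 9)) + 15317) + 33688 = (-79*(-91 + 2*9*(-4 + 6)) + 15317) + 33688 = (-79*(-91 + 2*9*2) + 15317) + 33688 = (-79*(-91 + 36) + 15317) + 33688 = (-79*(-55) + 15317) + 33688 = (4345 + 15317) + 33688 = 19662 + 33688 = 53350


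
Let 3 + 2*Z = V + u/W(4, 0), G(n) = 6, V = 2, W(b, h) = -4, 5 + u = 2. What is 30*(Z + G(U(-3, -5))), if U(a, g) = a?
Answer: 705/4 ≈ 176.25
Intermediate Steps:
u = -3 (u = -5 + 2 = -3)
Z = -⅛ (Z = -3/2 + (2 - 3/(-4))/2 = -3/2 + (2 - 3*(-¼))/2 = -3/2 + (2 + ¾)/2 = -3/2 + (½)*(11/4) = -3/2 + 11/8 = -⅛ ≈ -0.12500)
30*(Z + G(U(-3, -5))) = 30*(-⅛ + 6) = 30*(47/8) = 705/4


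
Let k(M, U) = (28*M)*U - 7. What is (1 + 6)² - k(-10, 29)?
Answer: 8176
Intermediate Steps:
k(M, U) = -7 + 28*M*U (k(M, U) = 28*M*U - 7 = -7 + 28*M*U)
(1 + 6)² - k(-10, 29) = (1 + 6)² - (-7 + 28*(-10)*29) = 7² - (-7 - 8120) = 49 - 1*(-8127) = 49 + 8127 = 8176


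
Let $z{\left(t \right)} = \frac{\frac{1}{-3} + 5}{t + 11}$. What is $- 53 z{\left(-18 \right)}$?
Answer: $\frac{106}{3} \approx 35.333$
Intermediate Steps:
$z{\left(t \right)} = \frac{14}{3 \left(11 + t\right)}$ ($z{\left(t \right)} = \frac{- \frac{1}{3} + 5}{11 + t} = \frac{14}{3 \left(11 + t\right)}$)
$- 53 z{\left(-18 \right)} = - 53 \frac{14}{3 \left(11 - 18\right)} = - 53 \frac{14}{3 \left(-7\right)} = - 53 \cdot \frac{14}{3} \left(- \frac{1}{7}\right) = \left(-53\right) \left(- \frac{2}{3}\right) = \frac{106}{3}$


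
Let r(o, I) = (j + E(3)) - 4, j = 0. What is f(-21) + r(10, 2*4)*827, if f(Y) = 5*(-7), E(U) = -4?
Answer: -6651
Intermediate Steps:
f(Y) = -35
r(o, I) = -8 (r(o, I) = (0 - 4) - 4 = -4 - 4 = -8)
f(-21) + r(10, 2*4)*827 = -35 - 8*827 = -35 - 6616 = -6651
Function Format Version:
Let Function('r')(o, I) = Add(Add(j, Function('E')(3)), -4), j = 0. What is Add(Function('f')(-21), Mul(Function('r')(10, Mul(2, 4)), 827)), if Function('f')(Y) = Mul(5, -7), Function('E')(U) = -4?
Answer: -6651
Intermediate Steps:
Function('f')(Y) = -35
Function('r')(o, I) = -8 (Function('r')(o, I) = Add(Add(0, -4), -4) = Add(-4, -4) = -8)
Add(Function('f')(-21), Mul(Function('r')(10, Mul(2, 4)), 827)) = Add(-35, Mul(-8, 827)) = Add(-35, -6616) = -6651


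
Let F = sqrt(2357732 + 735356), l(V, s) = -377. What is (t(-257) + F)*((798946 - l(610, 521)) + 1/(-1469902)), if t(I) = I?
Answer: -301956104420665/1469902 + 2349852952690*sqrt(193318)/734951 ≈ 1.2004e+9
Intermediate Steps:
F = 4*sqrt(193318) (F = sqrt(3093088) = 4*sqrt(193318) ≈ 1758.7)
(t(-257) + F)*((798946 - l(610, 521)) + 1/(-1469902)) = (-257 + 4*sqrt(193318))*((798946 - 1*(-377)) + 1/(-1469902)) = (-257 + 4*sqrt(193318))*((798946 + 377) - 1/1469902) = (-257 + 4*sqrt(193318))*(799323 - 1/1469902) = (-257 + 4*sqrt(193318))*(1174926476345/1469902) = -301956104420665/1469902 + 2349852952690*sqrt(193318)/734951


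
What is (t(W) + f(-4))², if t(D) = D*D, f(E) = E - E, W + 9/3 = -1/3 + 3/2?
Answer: 14641/1296 ≈ 11.297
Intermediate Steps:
W = -11/6 (W = -3 + (-1/3 + 3/2) = -3 + (-1*⅓ + 3*(½)) = -3 + (-⅓ + 3/2) = -3 + 7/6 = -11/6 ≈ -1.8333)
f(E) = 0
t(D) = D²
(t(W) + f(-4))² = ((-11/6)² + 0)² = (121/36 + 0)² = (121/36)² = 14641/1296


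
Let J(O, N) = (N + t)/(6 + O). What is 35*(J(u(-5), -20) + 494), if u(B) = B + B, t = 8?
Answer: 17395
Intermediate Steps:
u(B) = 2*B
J(O, N) = (8 + N)/(6 + O) (J(O, N) = (N + 8)/(6 + O) = (8 + N)/(6 + O))
35*(J(u(-5), -20) + 494) = 35*((8 - 20)/(6 + 2*(-5)) + 494) = 35*(-12/(6 - 10) + 494) = 35*(-12/(-4) + 494) = 35*(-1/4*(-12) + 494) = 35*(3 + 494) = 35*497 = 17395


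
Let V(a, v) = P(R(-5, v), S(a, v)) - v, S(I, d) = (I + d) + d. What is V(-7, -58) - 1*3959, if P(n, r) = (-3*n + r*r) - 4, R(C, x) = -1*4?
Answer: 11236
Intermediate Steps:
S(I, d) = I + 2*d
R(C, x) = -4
P(n, r) = -4 + r² - 3*n (P(n, r) = (-3*n + r²) - 4 = (r² - 3*n) - 4 = -4 + r² - 3*n)
V(a, v) = 8 + (a + 2*v)² - v (V(a, v) = (-4 + (a + 2*v)² - 3*(-4)) - v = (-4 + (a + 2*v)² + 12) - v = (8 + (a + 2*v)²) - v = 8 + (a + 2*v)² - v)
V(-7, -58) - 1*3959 = (8 + (-7 + 2*(-58))² - 1*(-58)) - 1*3959 = (8 + (-7 - 116)² + 58) - 3959 = (8 + (-123)² + 58) - 3959 = (8 + 15129 + 58) - 3959 = 15195 - 3959 = 11236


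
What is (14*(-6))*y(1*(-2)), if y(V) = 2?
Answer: -168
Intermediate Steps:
(14*(-6))*y(1*(-2)) = (14*(-6))*2 = -84*2 = -168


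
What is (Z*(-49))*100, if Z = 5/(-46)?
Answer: 12250/23 ≈ 532.61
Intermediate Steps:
Z = -5/46 (Z = 5*(-1/46) = -5/46 ≈ -0.10870)
(Z*(-49))*100 = -5/46*(-49)*100 = (245/46)*100 = 12250/23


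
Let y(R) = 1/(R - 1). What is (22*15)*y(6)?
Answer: 66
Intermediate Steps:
y(R) = 1/(-1 + R)
(22*15)*y(6) = (22*15)/(-1 + 6) = 330/5 = 330*(⅕) = 66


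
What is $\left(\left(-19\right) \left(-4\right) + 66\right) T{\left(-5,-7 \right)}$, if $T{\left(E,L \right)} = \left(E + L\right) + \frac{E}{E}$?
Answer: $-1562$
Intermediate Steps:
$T{\left(E,L \right)} = 1 + E + L$ ($T{\left(E,L \right)} = \left(E + L\right) + 1 = 1 + E + L$)
$\left(\left(-19\right) \left(-4\right) + 66\right) T{\left(-5,-7 \right)} = \left(\left(-19\right) \left(-4\right) + 66\right) \left(1 - 5 - 7\right) = \left(76 + 66\right) \left(-11\right) = 142 \left(-11\right) = -1562$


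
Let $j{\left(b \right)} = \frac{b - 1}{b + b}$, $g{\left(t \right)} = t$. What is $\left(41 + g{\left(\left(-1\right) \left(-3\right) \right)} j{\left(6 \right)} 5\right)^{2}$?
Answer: $\frac{35721}{16} \approx 2232.6$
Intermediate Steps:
$j{\left(b \right)} = \frac{-1 + b}{2 b}$
$\left(41 + g{\left(\left(-1\right) \left(-3\right) \right)} j{\left(6 \right)} 5\right)^{2} = \left(41 + \left(-1\right) \left(-3\right) \frac{-1 + 6}{2 \cdot 6} \cdot 5\right)^{2} = \left(41 + 3 \cdot \frac{1}{2} \cdot \frac{1}{6} \cdot 5 \cdot 5\right)^{2} = \left(41 + 3 \cdot \frac{5}{12} \cdot 5\right)^{2} = \left(41 + \frac{5}{4} \cdot 5\right)^{2} = \left(41 + \frac{25}{4}\right)^{2} = \left(\frac{189}{4}\right)^{2} = \frac{35721}{16}$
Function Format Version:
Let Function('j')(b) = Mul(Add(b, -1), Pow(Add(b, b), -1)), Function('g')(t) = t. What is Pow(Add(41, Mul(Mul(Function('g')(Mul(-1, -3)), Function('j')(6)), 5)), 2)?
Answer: Rational(35721, 16) ≈ 2232.6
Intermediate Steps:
Function('j')(b) = Mul(Rational(1, 2), Pow(b, -1), Add(-1, b)) (Function('j')(b) = Mul(Add(-1, b), Pow(Mul(2, b), -1)) = Mul(Add(-1, b), Mul(Rational(1, 2), Pow(b, -1))) = Mul(Rational(1, 2), Pow(b, -1), Add(-1, b)))
Pow(Add(41, Mul(Mul(Function('g')(Mul(-1, -3)), Function('j')(6)), 5)), 2) = Pow(Add(41, Mul(Mul(Mul(-1, -3), Mul(Rational(1, 2), Pow(6, -1), Add(-1, 6))), 5)), 2) = Pow(Add(41, Mul(Mul(3, Mul(Rational(1, 2), Rational(1, 6), 5)), 5)), 2) = Pow(Add(41, Mul(Mul(3, Rational(5, 12)), 5)), 2) = Pow(Add(41, Mul(Rational(5, 4), 5)), 2) = Pow(Add(41, Rational(25, 4)), 2) = Pow(Rational(189, 4), 2) = Rational(35721, 16)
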